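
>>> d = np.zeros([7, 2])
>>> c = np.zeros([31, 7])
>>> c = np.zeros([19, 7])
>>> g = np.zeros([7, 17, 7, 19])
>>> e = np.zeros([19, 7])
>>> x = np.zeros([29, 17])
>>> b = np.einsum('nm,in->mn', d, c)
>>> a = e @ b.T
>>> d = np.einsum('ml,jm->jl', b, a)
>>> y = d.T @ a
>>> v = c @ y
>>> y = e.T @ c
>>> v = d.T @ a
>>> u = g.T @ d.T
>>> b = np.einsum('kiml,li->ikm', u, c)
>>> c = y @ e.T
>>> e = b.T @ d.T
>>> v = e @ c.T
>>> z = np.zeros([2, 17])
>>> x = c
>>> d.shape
(19, 7)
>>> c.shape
(7, 19)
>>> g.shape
(7, 17, 7, 19)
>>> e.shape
(17, 19, 19)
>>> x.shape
(7, 19)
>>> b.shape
(7, 19, 17)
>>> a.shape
(19, 2)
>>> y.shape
(7, 7)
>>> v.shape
(17, 19, 7)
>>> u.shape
(19, 7, 17, 19)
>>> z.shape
(2, 17)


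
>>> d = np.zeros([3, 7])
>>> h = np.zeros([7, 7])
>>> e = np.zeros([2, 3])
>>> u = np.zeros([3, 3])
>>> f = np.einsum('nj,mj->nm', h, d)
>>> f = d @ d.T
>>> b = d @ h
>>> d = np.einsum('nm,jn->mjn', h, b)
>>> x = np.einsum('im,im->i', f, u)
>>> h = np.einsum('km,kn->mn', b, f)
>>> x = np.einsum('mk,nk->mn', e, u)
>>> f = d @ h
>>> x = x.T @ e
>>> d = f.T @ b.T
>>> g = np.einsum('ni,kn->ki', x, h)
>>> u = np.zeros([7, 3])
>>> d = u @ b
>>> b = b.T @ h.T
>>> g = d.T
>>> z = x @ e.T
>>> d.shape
(7, 7)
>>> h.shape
(7, 3)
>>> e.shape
(2, 3)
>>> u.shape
(7, 3)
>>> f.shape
(7, 3, 3)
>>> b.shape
(7, 7)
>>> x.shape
(3, 3)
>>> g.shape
(7, 7)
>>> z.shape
(3, 2)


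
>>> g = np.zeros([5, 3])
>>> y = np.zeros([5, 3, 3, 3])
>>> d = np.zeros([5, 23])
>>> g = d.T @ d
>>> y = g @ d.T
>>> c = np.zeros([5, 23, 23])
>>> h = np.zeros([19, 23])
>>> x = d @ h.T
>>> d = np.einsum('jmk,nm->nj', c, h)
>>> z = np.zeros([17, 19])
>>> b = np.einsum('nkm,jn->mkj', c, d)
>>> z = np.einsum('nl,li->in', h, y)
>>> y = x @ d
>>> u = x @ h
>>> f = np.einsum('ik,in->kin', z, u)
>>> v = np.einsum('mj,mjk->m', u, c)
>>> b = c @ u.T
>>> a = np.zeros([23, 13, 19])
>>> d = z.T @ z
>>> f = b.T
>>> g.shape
(23, 23)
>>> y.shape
(5, 5)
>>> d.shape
(19, 19)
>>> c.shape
(5, 23, 23)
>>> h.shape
(19, 23)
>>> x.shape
(5, 19)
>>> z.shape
(5, 19)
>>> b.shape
(5, 23, 5)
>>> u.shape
(5, 23)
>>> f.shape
(5, 23, 5)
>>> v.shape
(5,)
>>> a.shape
(23, 13, 19)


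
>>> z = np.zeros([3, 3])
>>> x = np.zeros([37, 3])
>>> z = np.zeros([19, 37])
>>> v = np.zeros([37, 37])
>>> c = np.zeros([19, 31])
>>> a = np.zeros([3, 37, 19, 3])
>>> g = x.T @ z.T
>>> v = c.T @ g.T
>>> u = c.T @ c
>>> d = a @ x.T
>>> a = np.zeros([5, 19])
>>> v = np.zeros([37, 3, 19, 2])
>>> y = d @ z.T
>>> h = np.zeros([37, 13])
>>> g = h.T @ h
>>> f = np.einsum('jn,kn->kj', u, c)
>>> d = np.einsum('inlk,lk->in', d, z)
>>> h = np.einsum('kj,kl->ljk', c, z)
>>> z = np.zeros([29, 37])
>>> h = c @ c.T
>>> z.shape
(29, 37)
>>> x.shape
(37, 3)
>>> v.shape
(37, 3, 19, 2)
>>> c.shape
(19, 31)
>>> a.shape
(5, 19)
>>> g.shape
(13, 13)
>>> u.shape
(31, 31)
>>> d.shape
(3, 37)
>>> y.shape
(3, 37, 19, 19)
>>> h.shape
(19, 19)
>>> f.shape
(19, 31)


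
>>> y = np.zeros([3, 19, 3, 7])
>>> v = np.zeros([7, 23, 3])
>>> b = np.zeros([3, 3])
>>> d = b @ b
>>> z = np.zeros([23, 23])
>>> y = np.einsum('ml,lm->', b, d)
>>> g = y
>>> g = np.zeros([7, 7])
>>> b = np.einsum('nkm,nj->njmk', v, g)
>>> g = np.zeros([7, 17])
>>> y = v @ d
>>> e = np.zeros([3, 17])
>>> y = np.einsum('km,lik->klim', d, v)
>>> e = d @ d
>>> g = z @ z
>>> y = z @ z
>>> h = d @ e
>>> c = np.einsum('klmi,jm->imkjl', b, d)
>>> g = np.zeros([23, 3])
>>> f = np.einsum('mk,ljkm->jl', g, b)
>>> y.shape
(23, 23)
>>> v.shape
(7, 23, 3)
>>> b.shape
(7, 7, 3, 23)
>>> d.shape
(3, 3)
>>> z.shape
(23, 23)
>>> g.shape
(23, 3)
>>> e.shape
(3, 3)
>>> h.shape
(3, 3)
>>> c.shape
(23, 3, 7, 3, 7)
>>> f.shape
(7, 7)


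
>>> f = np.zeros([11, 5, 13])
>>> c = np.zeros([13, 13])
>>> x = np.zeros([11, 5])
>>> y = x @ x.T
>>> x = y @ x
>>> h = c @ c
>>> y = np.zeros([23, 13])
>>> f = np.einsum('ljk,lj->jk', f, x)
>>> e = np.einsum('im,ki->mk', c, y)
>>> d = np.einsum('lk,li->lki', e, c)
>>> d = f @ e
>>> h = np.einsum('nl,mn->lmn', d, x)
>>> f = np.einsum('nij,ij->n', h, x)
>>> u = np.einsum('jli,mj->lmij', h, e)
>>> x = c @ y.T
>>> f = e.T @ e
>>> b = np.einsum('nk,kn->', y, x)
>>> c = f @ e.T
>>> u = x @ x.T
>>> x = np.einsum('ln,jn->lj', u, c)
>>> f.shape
(23, 23)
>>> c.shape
(23, 13)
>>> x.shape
(13, 23)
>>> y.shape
(23, 13)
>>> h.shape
(23, 11, 5)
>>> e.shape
(13, 23)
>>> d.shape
(5, 23)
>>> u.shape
(13, 13)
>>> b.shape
()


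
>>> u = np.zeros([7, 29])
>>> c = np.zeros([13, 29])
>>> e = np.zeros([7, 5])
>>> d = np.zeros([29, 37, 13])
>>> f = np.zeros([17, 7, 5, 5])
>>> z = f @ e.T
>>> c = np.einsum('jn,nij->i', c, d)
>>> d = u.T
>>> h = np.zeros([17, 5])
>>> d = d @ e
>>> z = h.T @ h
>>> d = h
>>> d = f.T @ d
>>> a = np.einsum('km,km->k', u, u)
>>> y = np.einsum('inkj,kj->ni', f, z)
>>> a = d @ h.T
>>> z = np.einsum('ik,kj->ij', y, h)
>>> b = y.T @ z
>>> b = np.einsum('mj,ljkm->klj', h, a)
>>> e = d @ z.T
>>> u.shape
(7, 29)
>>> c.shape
(37,)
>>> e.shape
(5, 5, 7, 7)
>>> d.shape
(5, 5, 7, 5)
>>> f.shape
(17, 7, 5, 5)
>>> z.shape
(7, 5)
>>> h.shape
(17, 5)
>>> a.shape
(5, 5, 7, 17)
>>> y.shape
(7, 17)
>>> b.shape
(7, 5, 5)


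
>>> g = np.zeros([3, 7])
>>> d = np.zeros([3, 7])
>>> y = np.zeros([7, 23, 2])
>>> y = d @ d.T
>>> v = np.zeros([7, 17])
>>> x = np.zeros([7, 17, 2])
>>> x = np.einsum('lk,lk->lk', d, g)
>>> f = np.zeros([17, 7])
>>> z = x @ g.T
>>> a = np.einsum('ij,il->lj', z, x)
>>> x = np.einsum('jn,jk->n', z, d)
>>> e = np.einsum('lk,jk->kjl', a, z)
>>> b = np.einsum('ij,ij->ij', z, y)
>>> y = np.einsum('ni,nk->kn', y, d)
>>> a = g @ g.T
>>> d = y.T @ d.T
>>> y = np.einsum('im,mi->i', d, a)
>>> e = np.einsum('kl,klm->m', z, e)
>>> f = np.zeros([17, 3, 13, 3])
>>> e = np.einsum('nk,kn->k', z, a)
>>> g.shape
(3, 7)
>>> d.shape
(3, 3)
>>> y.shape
(3,)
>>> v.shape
(7, 17)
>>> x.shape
(3,)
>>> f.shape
(17, 3, 13, 3)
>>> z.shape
(3, 3)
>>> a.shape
(3, 3)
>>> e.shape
(3,)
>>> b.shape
(3, 3)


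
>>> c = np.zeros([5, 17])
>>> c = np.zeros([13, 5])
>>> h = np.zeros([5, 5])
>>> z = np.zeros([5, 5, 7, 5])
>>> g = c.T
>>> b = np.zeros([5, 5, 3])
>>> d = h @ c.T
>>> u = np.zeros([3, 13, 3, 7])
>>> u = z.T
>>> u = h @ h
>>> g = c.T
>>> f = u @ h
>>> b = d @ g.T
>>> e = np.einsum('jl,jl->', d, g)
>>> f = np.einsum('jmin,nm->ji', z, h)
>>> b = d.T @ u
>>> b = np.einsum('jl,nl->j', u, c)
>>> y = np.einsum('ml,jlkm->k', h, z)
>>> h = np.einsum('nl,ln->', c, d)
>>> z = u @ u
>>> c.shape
(13, 5)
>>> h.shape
()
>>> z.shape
(5, 5)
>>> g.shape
(5, 13)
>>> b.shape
(5,)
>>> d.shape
(5, 13)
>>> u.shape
(5, 5)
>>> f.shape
(5, 7)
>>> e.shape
()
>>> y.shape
(7,)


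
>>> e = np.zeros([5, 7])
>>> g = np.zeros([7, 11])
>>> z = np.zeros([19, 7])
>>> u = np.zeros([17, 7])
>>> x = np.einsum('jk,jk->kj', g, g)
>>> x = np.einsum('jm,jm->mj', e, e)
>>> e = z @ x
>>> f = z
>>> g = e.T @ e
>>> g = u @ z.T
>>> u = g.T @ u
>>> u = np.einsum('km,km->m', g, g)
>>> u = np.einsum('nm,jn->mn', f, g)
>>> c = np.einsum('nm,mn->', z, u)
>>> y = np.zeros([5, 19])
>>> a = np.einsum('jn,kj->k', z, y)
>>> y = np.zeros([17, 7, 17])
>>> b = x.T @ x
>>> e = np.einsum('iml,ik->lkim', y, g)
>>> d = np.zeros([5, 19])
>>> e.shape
(17, 19, 17, 7)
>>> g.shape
(17, 19)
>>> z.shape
(19, 7)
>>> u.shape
(7, 19)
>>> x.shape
(7, 5)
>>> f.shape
(19, 7)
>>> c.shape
()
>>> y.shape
(17, 7, 17)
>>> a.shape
(5,)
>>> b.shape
(5, 5)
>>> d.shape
(5, 19)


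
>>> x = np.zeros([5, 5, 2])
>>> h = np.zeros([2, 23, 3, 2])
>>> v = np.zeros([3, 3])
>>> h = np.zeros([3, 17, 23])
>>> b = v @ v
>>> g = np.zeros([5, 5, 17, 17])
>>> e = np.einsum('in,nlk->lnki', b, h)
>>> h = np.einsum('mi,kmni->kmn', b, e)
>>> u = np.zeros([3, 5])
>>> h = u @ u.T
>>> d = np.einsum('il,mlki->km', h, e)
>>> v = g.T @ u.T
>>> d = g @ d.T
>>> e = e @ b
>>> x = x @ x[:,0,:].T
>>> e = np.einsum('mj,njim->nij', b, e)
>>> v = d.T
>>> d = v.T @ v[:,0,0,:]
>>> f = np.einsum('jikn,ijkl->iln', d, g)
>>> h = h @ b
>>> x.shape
(5, 5, 5)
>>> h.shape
(3, 3)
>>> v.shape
(23, 17, 5, 5)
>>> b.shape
(3, 3)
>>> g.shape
(5, 5, 17, 17)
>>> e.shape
(17, 23, 3)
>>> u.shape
(3, 5)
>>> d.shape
(5, 5, 17, 5)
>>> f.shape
(5, 17, 5)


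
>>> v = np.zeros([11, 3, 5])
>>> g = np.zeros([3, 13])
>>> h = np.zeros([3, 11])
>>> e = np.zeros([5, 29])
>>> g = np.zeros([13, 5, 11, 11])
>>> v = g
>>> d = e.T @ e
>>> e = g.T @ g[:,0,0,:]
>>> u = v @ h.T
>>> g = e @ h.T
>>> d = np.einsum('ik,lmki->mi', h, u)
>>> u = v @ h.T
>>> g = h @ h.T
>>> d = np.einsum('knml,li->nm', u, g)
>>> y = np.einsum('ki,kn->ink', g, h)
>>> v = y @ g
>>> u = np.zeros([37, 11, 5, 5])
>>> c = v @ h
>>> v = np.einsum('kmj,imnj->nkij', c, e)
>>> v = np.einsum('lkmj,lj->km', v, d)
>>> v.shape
(3, 11)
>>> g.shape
(3, 3)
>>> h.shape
(3, 11)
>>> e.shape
(11, 11, 5, 11)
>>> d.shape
(5, 11)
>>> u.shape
(37, 11, 5, 5)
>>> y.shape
(3, 11, 3)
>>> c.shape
(3, 11, 11)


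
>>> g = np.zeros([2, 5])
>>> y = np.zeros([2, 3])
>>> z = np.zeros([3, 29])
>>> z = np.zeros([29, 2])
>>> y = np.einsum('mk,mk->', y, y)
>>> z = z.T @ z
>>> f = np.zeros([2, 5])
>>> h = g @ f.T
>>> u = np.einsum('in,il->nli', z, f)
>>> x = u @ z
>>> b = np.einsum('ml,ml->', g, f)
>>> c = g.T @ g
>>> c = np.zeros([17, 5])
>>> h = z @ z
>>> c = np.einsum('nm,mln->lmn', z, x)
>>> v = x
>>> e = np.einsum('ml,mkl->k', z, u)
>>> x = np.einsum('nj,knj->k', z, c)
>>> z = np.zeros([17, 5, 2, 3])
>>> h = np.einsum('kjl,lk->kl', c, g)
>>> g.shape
(2, 5)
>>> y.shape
()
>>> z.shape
(17, 5, 2, 3)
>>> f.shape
(2, 5)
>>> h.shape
(5, 2)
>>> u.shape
(2, 5, 2)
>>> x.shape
(5,)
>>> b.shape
()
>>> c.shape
(5, 2, 2)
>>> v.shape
(2, 5, 2)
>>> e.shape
(5,)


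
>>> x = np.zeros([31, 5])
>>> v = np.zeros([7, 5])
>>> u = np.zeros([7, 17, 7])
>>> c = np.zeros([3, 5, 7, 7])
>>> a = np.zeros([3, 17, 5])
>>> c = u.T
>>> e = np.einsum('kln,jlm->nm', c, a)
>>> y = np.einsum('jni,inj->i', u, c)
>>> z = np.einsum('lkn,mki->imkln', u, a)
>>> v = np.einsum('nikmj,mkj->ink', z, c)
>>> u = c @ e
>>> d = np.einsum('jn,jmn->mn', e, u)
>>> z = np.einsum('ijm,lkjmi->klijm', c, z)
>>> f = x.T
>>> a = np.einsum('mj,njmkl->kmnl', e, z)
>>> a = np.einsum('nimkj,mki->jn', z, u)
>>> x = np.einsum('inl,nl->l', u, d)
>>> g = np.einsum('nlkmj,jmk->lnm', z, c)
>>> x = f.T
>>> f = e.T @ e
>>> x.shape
(31, 5)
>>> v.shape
(3, 5, 17)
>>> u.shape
(7, 17, 5)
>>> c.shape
(7, 17, 7)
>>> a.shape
(7, 3)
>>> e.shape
(7, 5)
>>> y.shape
(7,)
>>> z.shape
(3, 5, 7, 17, 7)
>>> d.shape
(17, 5)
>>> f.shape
(5, 5)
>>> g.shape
(5, 3, 17)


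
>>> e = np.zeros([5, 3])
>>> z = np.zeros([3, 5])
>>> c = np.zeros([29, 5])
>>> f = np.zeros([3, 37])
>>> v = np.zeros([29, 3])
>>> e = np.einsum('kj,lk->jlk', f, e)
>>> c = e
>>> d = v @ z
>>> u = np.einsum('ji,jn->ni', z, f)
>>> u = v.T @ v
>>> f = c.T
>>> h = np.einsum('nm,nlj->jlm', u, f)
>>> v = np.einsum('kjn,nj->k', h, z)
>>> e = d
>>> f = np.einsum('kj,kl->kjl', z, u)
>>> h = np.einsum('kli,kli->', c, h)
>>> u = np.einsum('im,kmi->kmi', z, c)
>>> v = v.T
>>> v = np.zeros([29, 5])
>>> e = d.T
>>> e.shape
(5, 29)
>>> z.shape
(3, 5)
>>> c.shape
(37, 5, 3)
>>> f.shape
(3, 5, 3)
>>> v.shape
(29, 5)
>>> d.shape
(29, 5)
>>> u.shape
(37, 5, 3)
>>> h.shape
()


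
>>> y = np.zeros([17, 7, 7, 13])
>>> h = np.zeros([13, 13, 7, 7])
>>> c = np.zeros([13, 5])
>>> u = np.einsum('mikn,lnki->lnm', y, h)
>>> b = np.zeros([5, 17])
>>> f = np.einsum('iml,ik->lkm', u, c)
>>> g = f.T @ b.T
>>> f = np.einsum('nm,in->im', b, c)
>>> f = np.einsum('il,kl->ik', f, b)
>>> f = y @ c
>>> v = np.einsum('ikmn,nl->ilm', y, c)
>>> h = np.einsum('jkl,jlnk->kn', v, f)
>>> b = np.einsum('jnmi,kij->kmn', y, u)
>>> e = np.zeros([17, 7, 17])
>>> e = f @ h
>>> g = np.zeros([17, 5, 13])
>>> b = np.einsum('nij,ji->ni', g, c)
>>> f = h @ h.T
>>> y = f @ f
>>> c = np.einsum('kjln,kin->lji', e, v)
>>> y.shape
(5, 5)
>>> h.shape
(5, 7)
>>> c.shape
(7, 7, 5)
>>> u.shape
(13, 13, 17)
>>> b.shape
(17, 5)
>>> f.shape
(5, 5)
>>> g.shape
(17, 5, 13)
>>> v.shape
(17, 5, 7)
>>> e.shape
(17, 7, 7, 7)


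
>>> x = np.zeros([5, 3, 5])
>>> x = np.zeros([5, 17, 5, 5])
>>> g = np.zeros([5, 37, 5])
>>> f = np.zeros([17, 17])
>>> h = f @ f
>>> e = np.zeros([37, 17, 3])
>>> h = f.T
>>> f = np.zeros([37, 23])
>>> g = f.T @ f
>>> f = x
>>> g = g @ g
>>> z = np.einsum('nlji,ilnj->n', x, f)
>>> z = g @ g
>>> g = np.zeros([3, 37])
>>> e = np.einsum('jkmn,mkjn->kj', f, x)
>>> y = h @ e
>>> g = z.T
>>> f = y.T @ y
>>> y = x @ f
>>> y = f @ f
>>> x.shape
(5, 17, 5, 5)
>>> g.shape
(23, 23)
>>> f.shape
(5, 5)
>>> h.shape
(17, 17)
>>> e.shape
(17, 5)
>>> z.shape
(23, 23)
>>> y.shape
(5, 5)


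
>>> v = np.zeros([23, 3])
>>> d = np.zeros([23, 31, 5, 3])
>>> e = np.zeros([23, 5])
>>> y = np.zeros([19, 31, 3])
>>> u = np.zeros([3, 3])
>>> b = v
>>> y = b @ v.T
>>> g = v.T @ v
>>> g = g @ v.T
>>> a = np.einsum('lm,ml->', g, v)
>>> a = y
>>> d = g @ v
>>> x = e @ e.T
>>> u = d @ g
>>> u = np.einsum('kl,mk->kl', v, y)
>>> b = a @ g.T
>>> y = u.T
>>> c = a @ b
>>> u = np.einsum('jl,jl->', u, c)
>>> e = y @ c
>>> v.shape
(23, 3)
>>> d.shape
(3, 3)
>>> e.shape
(3, 3)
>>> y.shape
(3, 23)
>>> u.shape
()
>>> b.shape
(23, 3)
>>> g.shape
(3, 23)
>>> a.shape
(23, 23)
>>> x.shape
(23, 23)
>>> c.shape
(23, 3)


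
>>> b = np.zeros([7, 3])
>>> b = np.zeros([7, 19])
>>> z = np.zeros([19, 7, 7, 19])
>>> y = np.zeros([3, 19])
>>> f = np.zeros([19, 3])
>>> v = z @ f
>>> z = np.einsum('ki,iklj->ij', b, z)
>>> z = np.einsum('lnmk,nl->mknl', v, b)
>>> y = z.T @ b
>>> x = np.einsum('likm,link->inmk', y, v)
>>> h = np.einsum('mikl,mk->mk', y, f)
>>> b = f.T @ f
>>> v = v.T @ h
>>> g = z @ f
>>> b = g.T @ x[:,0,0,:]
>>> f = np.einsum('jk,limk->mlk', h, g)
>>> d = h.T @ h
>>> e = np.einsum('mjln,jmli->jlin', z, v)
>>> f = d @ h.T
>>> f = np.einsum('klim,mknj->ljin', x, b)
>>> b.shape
(3, 7, 3, 3)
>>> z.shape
(7, 3, 7, 19)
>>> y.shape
(19, 7, 3, 19)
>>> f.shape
(7, 3, 19, 3)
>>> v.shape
(3, 7, 7, 3)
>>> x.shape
(7, 7, 19, 3)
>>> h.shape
(19, 3)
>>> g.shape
(7, 3, 7, 3)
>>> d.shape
(3, 3)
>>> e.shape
(3, 7, 3, 19)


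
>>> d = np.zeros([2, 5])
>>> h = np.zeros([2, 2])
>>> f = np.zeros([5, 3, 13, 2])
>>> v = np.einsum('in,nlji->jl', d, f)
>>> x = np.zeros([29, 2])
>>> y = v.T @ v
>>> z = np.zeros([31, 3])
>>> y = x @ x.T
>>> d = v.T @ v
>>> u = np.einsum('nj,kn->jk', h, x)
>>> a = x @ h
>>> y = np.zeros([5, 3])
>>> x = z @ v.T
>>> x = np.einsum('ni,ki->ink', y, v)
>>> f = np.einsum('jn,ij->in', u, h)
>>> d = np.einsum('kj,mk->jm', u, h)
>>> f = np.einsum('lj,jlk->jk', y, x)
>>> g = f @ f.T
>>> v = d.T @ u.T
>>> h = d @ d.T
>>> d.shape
(29, 2)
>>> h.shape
(29, 29)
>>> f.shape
(3, 13)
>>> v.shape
(2, 2)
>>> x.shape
(3, 5, 13)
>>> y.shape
(5, 3)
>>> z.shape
(31, 3)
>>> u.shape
(2, 29)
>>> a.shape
(29, 2)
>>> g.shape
(3, 3)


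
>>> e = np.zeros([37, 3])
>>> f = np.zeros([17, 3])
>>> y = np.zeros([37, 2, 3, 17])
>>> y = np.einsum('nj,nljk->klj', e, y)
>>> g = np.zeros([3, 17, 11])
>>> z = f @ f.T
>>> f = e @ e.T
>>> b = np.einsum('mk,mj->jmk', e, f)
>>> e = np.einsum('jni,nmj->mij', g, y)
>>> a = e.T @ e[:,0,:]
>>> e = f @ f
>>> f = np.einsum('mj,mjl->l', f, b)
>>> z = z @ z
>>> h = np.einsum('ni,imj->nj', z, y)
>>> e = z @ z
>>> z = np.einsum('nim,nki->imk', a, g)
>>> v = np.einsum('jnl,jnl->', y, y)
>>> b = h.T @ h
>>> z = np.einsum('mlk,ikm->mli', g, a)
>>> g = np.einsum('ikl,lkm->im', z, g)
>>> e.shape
(17, 17)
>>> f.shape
(3,)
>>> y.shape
(17, 2, 3)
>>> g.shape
(3, 11)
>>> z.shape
(3, 17, 3)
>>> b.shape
(3, 3)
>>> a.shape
(3, 11, 3)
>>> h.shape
(17, 3)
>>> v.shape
()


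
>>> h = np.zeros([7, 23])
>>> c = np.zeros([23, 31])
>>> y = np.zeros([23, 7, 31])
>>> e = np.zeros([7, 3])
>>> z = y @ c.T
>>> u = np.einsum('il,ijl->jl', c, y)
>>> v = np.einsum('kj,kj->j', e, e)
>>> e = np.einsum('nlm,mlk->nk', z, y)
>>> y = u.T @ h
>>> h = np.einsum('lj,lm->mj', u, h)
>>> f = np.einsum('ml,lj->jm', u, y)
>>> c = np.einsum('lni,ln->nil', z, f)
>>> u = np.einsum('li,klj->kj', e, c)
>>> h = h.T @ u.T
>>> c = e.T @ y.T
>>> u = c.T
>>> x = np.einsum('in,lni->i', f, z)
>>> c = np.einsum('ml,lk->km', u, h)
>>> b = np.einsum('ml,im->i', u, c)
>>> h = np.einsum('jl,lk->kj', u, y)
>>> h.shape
(23, 31)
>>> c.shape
(7, 31)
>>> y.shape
(31, 23)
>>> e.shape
(23, 31)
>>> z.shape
(23, 7, 23)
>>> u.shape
(31, 31)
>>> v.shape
(3,)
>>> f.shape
(23, 7)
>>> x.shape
(23,)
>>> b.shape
(7,)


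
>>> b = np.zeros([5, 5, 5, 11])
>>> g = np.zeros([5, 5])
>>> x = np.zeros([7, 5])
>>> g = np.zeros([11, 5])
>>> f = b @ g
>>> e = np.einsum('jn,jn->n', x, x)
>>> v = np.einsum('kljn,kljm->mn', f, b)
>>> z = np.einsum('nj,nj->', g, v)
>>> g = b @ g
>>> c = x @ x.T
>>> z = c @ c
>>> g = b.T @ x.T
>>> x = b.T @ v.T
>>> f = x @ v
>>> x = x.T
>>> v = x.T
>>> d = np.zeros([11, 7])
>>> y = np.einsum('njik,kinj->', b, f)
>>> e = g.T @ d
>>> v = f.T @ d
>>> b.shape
(5, 5, 5, 11)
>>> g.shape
(11, 5, 5, 7)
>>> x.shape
(11, 5, 5, 11)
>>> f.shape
(11, 5, 5, 5)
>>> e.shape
(7, 5, 5, 7)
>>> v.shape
(5, 5, 5, 7)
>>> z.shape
(7, 7)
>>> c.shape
(7, 7)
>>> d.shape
(11, 7)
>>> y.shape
()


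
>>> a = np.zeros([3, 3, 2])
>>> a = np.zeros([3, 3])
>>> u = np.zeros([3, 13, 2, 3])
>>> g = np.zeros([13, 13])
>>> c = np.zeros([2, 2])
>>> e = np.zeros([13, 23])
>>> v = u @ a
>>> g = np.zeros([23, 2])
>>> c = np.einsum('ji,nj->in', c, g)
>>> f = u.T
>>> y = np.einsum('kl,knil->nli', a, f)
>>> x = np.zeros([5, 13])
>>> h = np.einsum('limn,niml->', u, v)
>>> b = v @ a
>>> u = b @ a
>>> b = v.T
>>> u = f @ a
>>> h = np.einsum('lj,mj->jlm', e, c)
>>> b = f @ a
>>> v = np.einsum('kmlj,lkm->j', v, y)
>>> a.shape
(3, 3)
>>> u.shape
(3, 2, 13, 3)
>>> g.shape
(23, 2)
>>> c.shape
(2, 23)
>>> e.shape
(13, 23)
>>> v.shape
(3,)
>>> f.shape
(3, 2, 13, 3)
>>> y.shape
(2, 3, 13)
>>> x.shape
(5, 13)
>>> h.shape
(23, 13, 2)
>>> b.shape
(3, 2, 13, 3)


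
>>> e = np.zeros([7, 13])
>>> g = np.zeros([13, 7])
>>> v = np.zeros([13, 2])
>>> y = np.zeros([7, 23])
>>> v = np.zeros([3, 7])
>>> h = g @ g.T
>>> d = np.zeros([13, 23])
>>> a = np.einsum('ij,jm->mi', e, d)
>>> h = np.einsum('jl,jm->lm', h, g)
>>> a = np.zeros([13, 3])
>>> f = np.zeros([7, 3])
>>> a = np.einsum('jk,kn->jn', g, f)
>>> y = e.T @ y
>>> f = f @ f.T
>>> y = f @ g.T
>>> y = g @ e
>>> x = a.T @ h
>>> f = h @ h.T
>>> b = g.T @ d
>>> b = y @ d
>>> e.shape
(7, 13)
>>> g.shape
(13, 7)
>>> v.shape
(3, 7)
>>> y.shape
(13, 13)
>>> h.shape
(13, 7)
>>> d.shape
(13, 23)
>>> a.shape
(13, 3)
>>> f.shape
(13, 13)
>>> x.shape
(3, 7)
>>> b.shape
(13, 23)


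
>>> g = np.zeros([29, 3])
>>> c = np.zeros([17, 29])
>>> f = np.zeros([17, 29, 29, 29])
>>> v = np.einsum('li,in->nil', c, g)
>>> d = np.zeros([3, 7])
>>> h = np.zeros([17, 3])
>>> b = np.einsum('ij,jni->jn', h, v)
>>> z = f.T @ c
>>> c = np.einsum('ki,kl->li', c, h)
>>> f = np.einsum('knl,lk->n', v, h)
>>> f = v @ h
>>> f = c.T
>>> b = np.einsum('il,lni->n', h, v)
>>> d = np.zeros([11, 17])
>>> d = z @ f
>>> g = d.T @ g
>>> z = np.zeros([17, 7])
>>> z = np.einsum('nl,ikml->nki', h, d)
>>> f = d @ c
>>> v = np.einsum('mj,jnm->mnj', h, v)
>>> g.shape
(3, 29, 29, 3)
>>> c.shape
(3, 29)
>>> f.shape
(29, 29, 29, 29)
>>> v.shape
(17, 29, 3)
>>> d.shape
(29, 29, 29, 3)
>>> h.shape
(17, 3)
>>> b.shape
(29,)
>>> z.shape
(17, 29, 29)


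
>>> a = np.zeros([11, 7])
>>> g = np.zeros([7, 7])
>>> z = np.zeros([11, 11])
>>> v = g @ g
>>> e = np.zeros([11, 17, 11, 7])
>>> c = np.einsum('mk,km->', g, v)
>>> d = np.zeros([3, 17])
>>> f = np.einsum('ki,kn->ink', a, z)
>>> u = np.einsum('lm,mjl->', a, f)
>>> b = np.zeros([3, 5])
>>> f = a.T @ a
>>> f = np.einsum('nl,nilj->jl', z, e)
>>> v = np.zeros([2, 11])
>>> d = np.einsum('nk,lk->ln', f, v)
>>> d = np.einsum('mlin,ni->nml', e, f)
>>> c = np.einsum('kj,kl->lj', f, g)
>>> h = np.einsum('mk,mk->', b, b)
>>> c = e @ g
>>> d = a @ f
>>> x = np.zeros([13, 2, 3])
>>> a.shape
(11, 7)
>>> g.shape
(7, 7)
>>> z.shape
(11, 11)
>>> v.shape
(2, 11)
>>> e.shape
(11, 17, 11, 7)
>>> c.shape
(11, 17, 11, 7)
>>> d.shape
(11, 11)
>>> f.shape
(7, 11)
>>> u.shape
()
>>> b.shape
(3, 5)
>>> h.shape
()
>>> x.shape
(13, 2, 3)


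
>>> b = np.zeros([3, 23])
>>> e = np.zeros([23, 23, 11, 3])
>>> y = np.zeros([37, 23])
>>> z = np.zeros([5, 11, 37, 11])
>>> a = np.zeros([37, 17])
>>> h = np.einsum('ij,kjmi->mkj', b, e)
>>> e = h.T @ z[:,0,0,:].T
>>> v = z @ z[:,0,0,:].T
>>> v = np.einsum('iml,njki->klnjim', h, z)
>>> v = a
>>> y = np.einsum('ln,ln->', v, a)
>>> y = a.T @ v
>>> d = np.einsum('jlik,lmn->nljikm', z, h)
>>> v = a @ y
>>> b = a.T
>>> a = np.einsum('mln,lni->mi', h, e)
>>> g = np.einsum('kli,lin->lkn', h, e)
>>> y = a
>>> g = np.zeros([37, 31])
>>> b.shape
(17, 37)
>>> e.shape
(23, 23, 5)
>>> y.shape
(11, 5)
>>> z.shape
(5, 11, 37, 11)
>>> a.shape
(11, 5)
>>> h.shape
(11, 23, 23)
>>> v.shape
(37, 17)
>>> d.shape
(23, 11, 5, 37, 11, 23)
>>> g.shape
(37, 31)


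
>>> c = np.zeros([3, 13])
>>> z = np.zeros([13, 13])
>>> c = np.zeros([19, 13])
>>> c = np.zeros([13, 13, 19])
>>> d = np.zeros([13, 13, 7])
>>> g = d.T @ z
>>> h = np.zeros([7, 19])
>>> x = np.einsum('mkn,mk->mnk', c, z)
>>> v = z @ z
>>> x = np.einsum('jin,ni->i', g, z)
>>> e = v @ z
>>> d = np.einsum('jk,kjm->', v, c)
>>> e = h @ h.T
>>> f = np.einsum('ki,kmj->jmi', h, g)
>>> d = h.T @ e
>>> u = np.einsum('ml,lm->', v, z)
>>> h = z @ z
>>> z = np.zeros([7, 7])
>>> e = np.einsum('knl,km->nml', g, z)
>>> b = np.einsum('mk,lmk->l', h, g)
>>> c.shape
(13, 13, 19)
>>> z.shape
(7, 7)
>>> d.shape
(19, 7)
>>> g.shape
(7, 13, 13)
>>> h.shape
(13, 13)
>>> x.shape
(13,)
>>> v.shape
(13, 13)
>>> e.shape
(13, 7, 13)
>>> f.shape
(13, 13, 19)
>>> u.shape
()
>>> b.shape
(7,)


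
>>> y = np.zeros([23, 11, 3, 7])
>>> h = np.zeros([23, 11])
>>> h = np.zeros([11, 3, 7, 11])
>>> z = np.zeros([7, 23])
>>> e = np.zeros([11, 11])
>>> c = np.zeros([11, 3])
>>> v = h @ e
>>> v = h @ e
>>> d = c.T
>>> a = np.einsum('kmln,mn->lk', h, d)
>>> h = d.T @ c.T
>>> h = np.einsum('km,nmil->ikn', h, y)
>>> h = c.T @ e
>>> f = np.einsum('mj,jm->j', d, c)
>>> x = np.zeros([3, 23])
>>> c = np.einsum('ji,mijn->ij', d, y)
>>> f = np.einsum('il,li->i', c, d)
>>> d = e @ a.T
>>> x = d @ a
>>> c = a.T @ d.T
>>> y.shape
(23, 11, 3, 7)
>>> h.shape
(3, 11)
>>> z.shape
(7, 23)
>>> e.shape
(11, 11)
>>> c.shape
(11, 11)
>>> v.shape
(11, 3, 7, 11)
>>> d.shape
(11, 7)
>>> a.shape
(7, 11)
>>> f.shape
(11,)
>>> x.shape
(11, 11)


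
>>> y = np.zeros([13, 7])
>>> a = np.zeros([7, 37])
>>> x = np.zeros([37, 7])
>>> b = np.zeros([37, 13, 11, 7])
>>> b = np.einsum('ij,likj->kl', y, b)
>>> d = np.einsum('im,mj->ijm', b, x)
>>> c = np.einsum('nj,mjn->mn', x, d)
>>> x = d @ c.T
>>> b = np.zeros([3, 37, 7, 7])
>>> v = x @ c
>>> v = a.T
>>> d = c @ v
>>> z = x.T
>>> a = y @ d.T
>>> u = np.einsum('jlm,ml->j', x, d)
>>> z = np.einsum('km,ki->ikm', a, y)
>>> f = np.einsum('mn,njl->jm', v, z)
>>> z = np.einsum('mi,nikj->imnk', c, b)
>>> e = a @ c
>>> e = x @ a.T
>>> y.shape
(13, 7)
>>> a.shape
(13, 11)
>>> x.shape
(11, 7, 11)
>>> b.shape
(3, 37, 7, 7)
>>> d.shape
(11, 7)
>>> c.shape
(11, 37)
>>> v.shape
(37, 7)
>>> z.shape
(37, 11, 3, 7)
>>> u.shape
(11,)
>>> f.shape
(13, 37)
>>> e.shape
(11, 7, 13)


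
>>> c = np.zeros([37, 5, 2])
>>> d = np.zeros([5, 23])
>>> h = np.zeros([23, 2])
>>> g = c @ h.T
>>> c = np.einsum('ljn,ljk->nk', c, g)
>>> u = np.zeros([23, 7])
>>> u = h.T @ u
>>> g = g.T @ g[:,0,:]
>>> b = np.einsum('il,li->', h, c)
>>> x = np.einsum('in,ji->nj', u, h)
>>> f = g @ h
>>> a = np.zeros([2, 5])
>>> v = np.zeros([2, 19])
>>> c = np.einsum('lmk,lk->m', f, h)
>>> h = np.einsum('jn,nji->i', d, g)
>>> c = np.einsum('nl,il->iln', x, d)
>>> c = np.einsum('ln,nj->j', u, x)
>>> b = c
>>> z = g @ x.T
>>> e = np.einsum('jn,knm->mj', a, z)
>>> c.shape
(23,)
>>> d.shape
(5, 23)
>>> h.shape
(23,)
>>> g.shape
(23, 5, 23)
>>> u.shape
(2, 7)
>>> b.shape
(23,)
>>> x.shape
(7, 23)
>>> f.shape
(23, 5, 2)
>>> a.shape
(2, 5)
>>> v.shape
(2, 19)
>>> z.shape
(23, 5, 7)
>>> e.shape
(7, 2)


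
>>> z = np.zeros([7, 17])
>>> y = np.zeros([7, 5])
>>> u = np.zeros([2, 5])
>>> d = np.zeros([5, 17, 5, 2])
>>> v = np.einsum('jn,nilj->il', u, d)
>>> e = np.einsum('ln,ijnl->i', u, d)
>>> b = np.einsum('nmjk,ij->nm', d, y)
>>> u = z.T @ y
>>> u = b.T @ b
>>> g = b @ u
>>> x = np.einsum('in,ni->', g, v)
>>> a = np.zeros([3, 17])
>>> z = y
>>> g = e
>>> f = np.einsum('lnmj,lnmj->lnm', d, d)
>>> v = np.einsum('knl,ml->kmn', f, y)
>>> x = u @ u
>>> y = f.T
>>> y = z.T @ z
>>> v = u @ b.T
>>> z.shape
(7, 5)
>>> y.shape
(5, 5)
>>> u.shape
(17, 17)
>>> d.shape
(5, 17, 5, 2)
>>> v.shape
(17, 5)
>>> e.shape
(5,)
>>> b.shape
(5, 17)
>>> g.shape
(5,)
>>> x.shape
(17, 17)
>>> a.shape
(3, 17)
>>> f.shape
(5, 17, 5)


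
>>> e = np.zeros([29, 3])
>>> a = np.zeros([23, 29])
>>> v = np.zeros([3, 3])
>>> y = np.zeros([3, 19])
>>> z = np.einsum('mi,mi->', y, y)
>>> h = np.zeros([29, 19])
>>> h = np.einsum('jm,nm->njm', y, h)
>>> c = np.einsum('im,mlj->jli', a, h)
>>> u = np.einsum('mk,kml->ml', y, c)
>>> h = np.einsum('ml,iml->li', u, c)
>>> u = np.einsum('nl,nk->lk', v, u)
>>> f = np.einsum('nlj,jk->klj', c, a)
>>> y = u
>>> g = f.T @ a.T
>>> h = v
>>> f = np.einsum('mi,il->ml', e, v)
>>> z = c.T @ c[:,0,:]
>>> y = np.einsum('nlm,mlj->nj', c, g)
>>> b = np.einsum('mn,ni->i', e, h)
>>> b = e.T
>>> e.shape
(29, 3)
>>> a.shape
(23, 29)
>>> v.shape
(3, 3)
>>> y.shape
(19, 23)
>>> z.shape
(23, 3, 23)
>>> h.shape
(3, 3)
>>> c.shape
(19, 3, 23)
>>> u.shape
(3, 23)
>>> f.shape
(29, 3)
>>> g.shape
(23, 3, 23)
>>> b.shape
(3, 29)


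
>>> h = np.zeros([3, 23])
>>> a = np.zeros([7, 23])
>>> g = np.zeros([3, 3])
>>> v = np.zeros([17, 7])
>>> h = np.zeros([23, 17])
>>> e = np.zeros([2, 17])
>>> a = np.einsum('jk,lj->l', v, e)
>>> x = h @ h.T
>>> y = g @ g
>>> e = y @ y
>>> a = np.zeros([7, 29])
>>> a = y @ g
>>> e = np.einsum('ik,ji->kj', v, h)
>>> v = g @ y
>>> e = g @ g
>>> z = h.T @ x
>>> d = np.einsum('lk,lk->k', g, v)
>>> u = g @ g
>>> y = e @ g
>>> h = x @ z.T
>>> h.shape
(23, 17)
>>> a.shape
(3, 3)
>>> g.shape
(3, 3)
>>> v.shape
(3, 3)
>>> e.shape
(3, 3)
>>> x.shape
(23, 23)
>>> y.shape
(3, 3)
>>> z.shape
(17, 23)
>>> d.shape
(3,)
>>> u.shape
(3, 3)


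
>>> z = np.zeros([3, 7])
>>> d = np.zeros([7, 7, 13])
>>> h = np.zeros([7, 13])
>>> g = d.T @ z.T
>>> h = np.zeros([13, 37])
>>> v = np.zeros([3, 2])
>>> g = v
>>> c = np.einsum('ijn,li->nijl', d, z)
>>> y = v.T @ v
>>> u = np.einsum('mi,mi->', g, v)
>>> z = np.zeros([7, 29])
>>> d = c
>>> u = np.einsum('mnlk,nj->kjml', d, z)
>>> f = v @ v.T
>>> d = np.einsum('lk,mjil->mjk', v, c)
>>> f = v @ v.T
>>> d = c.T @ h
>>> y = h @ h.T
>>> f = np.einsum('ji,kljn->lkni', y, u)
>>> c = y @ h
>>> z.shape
(7, 29)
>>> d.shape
(3, 7, 7, 37)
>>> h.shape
(13, 37)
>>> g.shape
(3, 2)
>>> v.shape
(3, 2)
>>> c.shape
(13, 37)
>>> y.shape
(13, 13)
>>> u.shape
(3, 29, 13, 7)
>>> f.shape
(29, 3, 7, 13)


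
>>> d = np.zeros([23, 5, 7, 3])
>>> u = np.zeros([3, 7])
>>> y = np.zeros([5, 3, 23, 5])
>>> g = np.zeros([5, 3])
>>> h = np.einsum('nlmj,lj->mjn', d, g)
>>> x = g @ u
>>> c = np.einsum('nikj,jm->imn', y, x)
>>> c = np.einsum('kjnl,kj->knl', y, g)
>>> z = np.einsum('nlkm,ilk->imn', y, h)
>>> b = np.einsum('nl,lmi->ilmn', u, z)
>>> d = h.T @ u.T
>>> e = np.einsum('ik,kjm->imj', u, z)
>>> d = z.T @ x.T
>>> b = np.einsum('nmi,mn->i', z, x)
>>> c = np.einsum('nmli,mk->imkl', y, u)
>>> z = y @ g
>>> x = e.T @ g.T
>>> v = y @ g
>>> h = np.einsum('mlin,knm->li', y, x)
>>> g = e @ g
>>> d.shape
(5, 5, 5)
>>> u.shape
(3, 7)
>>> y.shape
(5, 3, 23, 5)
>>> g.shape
(3, 5, 3)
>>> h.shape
(3, 23)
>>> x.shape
(5, 5, 5)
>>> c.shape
(5, 3, 7, 23)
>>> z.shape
(5, 3, 23, 3)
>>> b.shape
(5,)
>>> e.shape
(3, 5, 5)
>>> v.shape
(5, 3, 23, 3)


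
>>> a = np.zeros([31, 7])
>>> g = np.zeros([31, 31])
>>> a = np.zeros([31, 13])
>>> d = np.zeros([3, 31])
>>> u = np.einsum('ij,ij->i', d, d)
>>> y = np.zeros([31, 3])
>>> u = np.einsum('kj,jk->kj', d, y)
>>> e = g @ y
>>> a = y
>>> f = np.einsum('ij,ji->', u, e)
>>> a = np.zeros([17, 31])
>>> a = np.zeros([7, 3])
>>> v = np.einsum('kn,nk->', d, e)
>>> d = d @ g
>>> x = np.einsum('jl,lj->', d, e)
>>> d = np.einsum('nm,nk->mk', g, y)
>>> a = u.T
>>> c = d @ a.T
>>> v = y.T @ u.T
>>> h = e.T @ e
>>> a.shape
(31, 3)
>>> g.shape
(31, 31)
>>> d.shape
(31, 3)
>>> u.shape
(3, 31)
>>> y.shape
(31, 3)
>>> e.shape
(31, 3)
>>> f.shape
()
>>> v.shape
(3, 3)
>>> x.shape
()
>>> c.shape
(31, 31)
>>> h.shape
(3, 3)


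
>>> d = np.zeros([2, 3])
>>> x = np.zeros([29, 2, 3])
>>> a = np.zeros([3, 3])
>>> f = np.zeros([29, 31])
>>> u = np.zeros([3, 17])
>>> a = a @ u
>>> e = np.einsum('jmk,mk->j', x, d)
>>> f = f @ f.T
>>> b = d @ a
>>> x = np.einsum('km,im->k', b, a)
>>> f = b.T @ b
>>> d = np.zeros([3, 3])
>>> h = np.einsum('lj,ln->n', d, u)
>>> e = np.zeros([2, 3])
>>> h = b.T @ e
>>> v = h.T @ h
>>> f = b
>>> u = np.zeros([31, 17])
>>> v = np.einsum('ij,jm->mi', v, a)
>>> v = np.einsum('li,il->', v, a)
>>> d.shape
(3, 3)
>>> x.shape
(2,)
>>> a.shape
(3, 17)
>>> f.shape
(2, 17)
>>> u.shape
(31, 17)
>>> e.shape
(2, 3)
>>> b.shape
(2, 17)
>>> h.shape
(17, 3)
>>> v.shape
()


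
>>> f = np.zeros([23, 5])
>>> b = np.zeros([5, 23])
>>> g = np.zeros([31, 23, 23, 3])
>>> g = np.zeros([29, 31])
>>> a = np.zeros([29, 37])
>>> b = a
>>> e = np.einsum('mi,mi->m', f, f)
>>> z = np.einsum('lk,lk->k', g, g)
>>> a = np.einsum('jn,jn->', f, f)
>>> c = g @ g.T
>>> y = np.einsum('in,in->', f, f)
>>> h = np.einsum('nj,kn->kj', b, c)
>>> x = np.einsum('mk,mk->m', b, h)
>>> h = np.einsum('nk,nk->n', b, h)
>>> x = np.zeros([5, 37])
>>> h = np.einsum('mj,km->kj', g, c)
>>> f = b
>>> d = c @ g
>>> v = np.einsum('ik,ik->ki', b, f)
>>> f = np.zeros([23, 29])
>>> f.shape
(23, 29)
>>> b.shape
(29, 37)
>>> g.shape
(29, 31)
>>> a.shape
()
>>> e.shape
(23,)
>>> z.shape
(31,)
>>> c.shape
(29, 29)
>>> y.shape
()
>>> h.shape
(29, 31)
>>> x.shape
(5, 37)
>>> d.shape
(29, 31)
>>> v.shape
(37, 29)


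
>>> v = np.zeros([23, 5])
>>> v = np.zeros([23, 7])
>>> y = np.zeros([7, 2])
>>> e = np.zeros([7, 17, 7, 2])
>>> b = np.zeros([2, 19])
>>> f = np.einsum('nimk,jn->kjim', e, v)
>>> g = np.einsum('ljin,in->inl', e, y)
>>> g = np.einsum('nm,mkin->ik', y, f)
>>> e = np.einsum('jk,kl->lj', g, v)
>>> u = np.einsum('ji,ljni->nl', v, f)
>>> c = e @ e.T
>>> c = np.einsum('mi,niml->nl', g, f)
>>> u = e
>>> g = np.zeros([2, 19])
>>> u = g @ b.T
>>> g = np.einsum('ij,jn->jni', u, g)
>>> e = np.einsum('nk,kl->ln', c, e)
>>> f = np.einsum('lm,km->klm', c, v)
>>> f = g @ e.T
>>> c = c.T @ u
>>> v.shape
(23, 7)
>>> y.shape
(7, 2)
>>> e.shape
(17, 2)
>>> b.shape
(2, 19)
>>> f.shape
(2, 19, 17)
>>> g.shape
(2, 19, 2)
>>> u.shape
(2, 2)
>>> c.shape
(7, 2)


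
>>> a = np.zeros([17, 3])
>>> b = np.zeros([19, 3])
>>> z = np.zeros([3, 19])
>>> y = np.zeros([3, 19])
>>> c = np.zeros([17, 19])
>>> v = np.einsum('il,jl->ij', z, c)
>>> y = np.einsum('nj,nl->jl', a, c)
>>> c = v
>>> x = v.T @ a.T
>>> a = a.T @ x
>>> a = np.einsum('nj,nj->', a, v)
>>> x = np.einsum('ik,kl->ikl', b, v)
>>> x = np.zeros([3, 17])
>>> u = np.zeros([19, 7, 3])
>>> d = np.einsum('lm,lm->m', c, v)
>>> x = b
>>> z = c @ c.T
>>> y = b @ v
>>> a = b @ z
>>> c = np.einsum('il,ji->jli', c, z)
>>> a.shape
(19, 3)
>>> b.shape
(19, 3)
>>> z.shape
(3, 3)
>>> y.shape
(19, 17)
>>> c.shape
(3, 17, 3)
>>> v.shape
(3, 17)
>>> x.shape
(19, 3)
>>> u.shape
(19, 7, 3)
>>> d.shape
(17,)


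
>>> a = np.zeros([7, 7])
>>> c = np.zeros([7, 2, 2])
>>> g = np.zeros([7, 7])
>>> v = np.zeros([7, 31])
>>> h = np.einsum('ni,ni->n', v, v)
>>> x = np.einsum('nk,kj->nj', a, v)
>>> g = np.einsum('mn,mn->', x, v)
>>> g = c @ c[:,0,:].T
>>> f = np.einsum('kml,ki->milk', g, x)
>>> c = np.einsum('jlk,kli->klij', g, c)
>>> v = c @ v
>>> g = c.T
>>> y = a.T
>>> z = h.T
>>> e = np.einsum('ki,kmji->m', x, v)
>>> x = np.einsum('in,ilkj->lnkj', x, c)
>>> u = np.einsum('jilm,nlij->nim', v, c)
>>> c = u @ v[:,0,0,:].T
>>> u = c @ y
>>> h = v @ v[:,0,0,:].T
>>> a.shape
(7, 7)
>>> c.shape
(7, 2, 7)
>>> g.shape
(7, 2, 2, 7)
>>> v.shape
(7, 2, 2, 31)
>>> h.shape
(7, 2, 2, 7)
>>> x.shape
(2, 31, 2, 7)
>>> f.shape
(2, 31, 7, 7)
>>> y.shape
(7, 7)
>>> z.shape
(7,)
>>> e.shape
(2,)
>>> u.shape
(7, 2, 7)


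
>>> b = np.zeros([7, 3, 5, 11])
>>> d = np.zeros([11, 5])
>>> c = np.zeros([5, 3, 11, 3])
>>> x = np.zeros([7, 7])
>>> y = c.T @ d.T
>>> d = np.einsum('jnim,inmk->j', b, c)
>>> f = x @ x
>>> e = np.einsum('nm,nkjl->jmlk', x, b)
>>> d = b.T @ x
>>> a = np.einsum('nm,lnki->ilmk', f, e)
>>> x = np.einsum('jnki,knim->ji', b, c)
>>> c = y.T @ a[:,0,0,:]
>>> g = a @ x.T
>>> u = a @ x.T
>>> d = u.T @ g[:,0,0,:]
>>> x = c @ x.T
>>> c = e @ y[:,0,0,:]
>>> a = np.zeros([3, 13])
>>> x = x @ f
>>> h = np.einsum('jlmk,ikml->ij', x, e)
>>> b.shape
(7, 3, 5, 11)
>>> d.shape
(7, 7, 5, 7)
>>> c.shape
(5, 7, 11, 11)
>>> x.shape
(11, 3, 11, 7)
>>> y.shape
(3, 11, 3, 11)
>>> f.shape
(7, 7)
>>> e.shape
(5, 7, 11, 3)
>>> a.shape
(3, 13)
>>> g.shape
(3, 5, 7, 7)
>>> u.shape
(3, 5, 7, 7)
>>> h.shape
(5, 11)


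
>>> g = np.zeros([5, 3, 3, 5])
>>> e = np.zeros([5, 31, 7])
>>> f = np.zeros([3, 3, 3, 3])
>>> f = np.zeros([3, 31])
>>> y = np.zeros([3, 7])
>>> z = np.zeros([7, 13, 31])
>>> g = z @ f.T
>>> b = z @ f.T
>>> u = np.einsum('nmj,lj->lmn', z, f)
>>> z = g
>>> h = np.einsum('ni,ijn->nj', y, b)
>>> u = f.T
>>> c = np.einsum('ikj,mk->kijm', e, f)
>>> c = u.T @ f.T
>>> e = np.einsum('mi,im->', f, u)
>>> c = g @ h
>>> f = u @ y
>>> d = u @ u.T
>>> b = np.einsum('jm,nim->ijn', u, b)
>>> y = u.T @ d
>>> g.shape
(7, 13, 3)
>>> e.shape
()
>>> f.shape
(31, 7)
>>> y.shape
(3, 31)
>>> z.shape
(7, 13, 3)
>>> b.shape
(13, 31, 7)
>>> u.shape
(31, 3)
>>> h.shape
(3, 13)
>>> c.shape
(7, 13, 13)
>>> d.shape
(31, 31)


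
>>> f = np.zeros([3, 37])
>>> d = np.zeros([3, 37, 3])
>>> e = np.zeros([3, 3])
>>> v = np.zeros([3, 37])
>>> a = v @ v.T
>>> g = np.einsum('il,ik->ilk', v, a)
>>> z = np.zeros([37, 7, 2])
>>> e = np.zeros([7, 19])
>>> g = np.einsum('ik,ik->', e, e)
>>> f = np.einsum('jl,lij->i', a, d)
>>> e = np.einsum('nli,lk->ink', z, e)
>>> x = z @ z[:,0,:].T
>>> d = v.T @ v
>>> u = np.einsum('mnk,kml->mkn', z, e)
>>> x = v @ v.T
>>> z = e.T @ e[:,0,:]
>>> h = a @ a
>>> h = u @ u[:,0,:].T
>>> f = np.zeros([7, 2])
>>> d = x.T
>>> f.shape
(7, 2)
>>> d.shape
(3, 3)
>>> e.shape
(2, 37, 19)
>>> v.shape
(3, 37)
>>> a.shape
(3, 3)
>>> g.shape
()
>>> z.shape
(19, 37, 19)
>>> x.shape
(3, 3)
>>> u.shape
(37, 2, 7)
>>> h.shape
(37, 2, 37)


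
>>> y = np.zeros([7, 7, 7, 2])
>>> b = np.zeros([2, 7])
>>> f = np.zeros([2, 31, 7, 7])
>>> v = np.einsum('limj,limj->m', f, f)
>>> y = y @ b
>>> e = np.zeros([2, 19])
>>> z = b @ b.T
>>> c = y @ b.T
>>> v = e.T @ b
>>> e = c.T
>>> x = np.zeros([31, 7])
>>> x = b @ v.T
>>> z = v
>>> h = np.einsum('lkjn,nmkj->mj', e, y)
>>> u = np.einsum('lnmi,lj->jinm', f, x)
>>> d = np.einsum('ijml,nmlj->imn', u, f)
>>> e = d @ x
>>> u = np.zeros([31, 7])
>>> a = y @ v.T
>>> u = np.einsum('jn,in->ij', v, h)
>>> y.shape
(7, 7, 7, 7)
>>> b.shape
(2, 7)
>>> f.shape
(2, 31, 7, 7)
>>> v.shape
(19, 7)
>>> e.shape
(19, 31, 19)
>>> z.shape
(19, 7)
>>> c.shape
(7, 7, 7, 2)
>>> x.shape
(2, 19)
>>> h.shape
(7, 7)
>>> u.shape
(7, 19)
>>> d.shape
(19, 31, 2)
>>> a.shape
(7, 7, 7, 19)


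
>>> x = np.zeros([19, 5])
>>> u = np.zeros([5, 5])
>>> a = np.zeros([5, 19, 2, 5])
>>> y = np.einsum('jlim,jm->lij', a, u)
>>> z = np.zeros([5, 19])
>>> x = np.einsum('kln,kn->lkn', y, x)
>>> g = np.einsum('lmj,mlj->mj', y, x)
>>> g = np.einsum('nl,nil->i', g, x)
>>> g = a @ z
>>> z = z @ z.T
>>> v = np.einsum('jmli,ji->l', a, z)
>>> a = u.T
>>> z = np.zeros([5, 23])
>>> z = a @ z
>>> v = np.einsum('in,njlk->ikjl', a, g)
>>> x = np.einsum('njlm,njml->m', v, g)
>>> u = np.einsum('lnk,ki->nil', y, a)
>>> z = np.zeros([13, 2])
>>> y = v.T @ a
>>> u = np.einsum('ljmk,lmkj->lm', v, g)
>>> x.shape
(2,)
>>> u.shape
(5, 19)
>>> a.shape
(5, 5)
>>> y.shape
(2, 19, 19, 5)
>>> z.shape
(13, 2)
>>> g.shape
(5, 19, 2, 19)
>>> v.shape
(5, 19, 19, 2)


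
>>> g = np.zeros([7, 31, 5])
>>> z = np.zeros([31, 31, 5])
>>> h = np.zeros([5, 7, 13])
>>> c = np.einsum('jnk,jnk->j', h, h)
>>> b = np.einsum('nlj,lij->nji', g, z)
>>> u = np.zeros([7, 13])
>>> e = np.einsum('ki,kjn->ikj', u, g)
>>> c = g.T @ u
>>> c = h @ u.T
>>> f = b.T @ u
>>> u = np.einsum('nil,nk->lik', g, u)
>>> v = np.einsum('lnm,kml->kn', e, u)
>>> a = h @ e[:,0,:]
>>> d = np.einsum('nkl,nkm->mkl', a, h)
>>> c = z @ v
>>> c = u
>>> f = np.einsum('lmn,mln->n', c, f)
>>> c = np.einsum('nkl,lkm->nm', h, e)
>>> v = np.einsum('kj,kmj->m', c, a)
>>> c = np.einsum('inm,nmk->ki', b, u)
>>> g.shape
(7, 31, 5)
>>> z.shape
(31, 31, 5)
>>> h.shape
(5, 7, 13)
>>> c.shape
(13, 7)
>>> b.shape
(7, 5, 31)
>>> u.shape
(5, 31, 13)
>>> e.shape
(13, 7, 31)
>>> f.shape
(13,)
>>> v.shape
(7,)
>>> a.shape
(5, 7, 31)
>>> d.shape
(13, 7, 31)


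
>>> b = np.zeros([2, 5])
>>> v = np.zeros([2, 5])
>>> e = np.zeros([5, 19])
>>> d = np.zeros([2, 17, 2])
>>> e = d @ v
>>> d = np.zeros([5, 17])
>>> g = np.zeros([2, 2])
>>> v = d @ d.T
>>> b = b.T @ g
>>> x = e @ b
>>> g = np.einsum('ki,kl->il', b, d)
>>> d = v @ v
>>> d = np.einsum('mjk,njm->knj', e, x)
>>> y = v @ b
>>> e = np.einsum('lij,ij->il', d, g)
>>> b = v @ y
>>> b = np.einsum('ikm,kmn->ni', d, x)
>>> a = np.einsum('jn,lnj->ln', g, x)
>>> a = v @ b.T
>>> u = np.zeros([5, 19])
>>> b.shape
(2, 5)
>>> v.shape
(5, 5)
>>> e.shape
(2, 5)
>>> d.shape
(5, 2, 17)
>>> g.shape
(2, 17)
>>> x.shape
(2, 17, 2)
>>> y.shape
(5, 2)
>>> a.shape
(5, 2)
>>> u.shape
(5, 19)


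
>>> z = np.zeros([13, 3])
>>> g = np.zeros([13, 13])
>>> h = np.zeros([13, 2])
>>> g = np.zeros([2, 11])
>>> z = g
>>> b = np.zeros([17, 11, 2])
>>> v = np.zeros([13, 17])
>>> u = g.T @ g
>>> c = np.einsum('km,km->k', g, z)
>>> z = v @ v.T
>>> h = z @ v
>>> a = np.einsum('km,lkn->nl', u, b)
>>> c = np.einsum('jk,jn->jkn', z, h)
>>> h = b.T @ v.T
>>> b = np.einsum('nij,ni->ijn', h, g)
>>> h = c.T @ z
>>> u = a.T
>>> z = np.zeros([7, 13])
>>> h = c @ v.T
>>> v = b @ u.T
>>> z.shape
(7, 13)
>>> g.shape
(2, 11)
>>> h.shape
(13, 13, 13)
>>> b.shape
(11, 13, 2)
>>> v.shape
(11, 13, 17)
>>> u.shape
(17, 2)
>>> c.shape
(13, 13, 17)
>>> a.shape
(2, 17)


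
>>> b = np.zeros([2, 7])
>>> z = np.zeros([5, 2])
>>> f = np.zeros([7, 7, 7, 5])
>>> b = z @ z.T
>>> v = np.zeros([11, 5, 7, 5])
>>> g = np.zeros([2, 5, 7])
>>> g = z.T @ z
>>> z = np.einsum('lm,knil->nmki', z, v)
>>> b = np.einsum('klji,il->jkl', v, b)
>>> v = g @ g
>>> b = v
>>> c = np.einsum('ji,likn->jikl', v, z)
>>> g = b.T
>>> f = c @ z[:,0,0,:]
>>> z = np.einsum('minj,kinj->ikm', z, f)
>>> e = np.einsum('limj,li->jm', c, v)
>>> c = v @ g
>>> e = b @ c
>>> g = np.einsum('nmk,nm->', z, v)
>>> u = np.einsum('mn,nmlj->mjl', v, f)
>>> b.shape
(2, 2)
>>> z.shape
(2, 2, 5)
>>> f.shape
(2, 2, 11, 7)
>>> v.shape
(2, 2)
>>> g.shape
()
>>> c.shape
(2, 2)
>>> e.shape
(2, 2)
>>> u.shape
(2, 7, 11)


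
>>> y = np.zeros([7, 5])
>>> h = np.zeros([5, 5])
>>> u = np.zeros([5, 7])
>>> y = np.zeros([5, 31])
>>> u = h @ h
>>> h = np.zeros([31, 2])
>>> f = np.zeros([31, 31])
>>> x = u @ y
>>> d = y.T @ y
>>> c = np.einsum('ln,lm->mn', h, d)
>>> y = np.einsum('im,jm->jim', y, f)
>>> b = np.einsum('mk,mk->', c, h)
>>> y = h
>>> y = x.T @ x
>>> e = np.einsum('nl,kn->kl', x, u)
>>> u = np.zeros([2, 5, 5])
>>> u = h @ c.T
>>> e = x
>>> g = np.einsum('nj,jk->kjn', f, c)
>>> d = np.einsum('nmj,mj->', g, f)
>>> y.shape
(31, 31)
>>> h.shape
(31, 2)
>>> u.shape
(31, 31)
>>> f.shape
(31, 31)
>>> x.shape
(5, 31)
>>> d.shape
()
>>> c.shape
(31, 2)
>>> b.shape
()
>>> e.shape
(5, 31)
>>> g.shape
(2, 31, 31)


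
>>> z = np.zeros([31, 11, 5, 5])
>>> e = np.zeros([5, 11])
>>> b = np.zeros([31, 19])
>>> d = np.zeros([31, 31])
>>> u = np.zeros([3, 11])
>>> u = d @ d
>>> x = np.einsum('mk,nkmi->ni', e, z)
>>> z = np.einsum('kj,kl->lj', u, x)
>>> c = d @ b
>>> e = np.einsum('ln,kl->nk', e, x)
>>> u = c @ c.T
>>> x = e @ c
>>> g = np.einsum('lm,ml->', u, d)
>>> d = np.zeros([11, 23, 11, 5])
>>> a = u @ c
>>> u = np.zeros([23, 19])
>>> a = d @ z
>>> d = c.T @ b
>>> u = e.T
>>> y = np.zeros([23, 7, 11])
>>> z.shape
(5, 31)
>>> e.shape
(11, 31)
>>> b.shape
(31, 19)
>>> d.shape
(19, 19)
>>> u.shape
(31, 11)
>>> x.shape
(11, 19)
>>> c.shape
(31, 19)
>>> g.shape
()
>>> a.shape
(11, 23, 11, 31)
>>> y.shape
(23, 7, 11)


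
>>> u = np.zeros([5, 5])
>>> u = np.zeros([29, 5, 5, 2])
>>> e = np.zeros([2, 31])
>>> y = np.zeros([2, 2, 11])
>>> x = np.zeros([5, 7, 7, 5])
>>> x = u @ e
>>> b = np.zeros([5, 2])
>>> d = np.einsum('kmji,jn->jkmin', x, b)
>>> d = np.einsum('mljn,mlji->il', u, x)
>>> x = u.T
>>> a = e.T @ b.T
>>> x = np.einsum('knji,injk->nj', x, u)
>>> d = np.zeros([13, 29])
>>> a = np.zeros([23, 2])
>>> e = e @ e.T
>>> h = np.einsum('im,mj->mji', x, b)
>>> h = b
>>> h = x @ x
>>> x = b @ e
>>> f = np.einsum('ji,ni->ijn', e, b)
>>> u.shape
(29, 5, 5, 2)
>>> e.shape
(2, 2)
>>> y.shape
(2, 2, 11)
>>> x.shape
(5, 2)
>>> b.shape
(5, 2)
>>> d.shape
(13, 29)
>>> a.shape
(23, 2)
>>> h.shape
(5, 5)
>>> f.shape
(2, 2, 5)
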